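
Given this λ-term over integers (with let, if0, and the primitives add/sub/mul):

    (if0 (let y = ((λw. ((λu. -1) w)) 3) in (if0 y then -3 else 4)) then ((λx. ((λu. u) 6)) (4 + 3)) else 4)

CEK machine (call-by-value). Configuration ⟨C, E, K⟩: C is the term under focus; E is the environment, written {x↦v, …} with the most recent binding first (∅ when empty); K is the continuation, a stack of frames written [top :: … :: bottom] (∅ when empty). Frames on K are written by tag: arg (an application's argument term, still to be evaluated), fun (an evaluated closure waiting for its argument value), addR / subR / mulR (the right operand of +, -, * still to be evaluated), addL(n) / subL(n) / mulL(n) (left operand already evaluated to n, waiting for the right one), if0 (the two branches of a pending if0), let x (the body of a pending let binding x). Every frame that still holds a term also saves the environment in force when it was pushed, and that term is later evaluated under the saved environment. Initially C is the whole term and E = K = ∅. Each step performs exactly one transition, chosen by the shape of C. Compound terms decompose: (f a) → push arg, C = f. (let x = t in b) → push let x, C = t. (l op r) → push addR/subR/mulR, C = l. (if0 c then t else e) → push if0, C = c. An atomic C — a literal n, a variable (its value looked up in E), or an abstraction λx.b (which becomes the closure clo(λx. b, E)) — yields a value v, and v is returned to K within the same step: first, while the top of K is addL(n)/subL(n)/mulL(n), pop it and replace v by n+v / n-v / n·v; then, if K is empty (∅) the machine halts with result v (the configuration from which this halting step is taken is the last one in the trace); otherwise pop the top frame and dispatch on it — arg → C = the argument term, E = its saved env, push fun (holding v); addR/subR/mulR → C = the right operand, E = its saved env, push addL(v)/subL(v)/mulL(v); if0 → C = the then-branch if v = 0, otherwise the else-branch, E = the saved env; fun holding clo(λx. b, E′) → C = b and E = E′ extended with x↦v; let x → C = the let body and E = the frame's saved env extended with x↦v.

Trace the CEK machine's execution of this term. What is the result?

Answer: 4

Execution trace:
step 0: <C=(if0 (let y = ((λw. ((λu. -1) w)) 3) in (if0 y then -3 else 4)) then ((λx. ((λu. u) 6)) (4 + 3)) else 4), E=∅, K=∅>
step 1: <C=(let y = ((λw. ((λu. -1) w)) 3) in (if0 y then -3 else 4)), E=∅, K=[if0]>
step 2: <C=((λw. ((λu. -1) w)) 3), E=∅, K=[let y :: if0]>
step 3: <C=(λw. ((λu. -1) w)), E=∅, K=[arg :: let y :: if0]>
step 4: <C=3, E=∅, K=[fun :: let y :: if0]>
step 5: <C=((λu. -1) w), E={w↦3}, K=[let y :: if0]>
step 6: <C=(λu. -1), E={w↦3}, K=[arg :: let y :: if0]>
step 7: <C=w, E={w↦3}, K=[fun :: let y :: if0]>
step 8: <C=-1, E={u↦3, w↦3}, K=[let y :: if0]>
step 9: <C=(if0 y then -3 else 4), E={y↦-1}, K=[if0]>
step 10: <C=y, E={y↦-1}, K=[if0 :: if0]>
step 11: <C=4, E={y↦-1}, K=[if0]>
step 12: <C=4, E=∅, K=∅>
→ final value 4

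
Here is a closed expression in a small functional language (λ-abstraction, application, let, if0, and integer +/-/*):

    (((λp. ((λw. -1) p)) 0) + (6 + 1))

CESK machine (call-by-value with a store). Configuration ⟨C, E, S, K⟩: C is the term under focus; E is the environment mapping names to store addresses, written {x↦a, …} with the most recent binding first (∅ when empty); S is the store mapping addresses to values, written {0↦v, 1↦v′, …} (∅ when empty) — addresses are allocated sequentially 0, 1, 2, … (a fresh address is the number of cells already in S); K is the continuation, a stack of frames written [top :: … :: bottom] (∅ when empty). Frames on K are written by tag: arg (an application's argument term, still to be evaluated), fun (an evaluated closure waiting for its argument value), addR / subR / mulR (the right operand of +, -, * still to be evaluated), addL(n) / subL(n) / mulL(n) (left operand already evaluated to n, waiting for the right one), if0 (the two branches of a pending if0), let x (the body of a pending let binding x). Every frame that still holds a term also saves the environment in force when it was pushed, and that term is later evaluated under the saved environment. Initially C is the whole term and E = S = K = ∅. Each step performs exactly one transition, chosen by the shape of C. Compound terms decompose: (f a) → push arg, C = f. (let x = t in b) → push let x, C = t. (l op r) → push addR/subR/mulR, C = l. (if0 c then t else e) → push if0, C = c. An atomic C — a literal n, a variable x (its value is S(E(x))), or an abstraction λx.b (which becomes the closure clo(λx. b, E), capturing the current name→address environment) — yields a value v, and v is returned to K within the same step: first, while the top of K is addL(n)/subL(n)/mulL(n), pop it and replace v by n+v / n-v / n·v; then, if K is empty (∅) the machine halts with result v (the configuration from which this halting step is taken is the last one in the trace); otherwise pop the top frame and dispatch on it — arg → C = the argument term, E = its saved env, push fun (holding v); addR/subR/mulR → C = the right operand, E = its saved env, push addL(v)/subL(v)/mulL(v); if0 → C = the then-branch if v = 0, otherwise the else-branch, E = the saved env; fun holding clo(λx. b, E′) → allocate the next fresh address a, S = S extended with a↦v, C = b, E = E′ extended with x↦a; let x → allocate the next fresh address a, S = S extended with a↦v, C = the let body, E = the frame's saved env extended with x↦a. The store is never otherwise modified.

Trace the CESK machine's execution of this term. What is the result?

step 0: <C=(((λp. ((λw. -1) p)) 0) + (6 + 1)), E=∅, S=∅, K=∅>
step 1: <C=((λp. ((λw. -1) p)) 0), E=∅, S=∅, K=[addR]>
step 2: <C=(λp. ((λw. -1) p)), E=∅, S=∅, K=[arg :: addR]>
step 3: <C=0, E=∅, S=∅, K=[fun :: addR]>
step 4: <C=((λw. -1) p), E={p↦0}, S={0↦0}, K=[addR]>
step 5: <C=(λw. -1), E={p↦0}, S={0↦0}, K=[arg :: addR]>
step 6: <C=p, E={p↦0}, S={0↦0}, K=[fun :: addR]>
step 7: <C=-1, E={w↦1, p↦0}, S={0↦0, 1↦0}, K=[addR]>
step 8: <C=(6 + 1), E=∅, S={0↦0, 1↦0}, K=[addL(-1)]>
step 9: <C=6, E=∅, S={0↦0, 1↦0}, K=[addR :: addL(-1)]>
step 10: <C=1, E=∅, S={0↦0, 1↦0}, K=[addL(6) :: addL(-1)]>
→ final value 6

Answer: 6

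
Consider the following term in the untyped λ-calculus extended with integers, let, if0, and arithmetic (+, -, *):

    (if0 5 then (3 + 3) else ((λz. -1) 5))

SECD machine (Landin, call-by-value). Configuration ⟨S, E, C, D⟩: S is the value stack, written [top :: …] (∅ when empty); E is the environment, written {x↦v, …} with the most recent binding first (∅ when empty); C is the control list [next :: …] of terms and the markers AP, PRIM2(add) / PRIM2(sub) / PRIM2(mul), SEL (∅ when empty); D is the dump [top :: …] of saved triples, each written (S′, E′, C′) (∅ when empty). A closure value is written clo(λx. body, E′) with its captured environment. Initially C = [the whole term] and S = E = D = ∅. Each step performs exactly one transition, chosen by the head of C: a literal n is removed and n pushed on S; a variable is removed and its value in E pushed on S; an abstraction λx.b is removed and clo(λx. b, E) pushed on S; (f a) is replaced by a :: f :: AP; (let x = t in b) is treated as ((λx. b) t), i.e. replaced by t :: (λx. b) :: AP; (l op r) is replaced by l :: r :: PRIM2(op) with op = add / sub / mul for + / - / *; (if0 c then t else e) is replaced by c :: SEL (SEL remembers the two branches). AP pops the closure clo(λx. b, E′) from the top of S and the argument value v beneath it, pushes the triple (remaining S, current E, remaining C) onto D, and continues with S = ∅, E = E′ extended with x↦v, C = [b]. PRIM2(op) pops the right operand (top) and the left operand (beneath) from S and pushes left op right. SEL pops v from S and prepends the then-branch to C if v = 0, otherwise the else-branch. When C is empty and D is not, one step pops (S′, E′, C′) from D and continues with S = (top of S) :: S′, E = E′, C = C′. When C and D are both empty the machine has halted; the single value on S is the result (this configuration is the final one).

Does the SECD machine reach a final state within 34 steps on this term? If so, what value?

Answer: -1

Derivation:
0. ⟨S=∅; E=∅; C=[(if0 5 then (3 + 3) else ((λz. -1) 5))]; D=∅⟩
1. ⟨S=∅; E=∅; C=[5 :: SEL]; D=∅⟩
2. ⟨S=[5]; E=∅; C=[SEL]; D=∅⟩
3. ⟨S=∅; E=∅; C=[((λz. -1) 5)]; D=∅⟩
4. ⟨S=∅; E=∅; C=[5 :: (λz. -1) :: AP]; D=∅⟩
5. ⟨S=[5]; E=∅; C=[(λz. -1) :: AP]; D=∅⟩
6. ⟨S=[clo(λz. -1, ∅) :: 5]; E=∅; C=[AP]; D=∅⟩
7. ⟨S=∅; E={z↦5}; C=[-1]; D=[(∅, ∅, ∅)]⟩
8. ⟨S=[-1]; E={z↦5}; C=∅; D=[(∅, ∅, ∅)]⟩
9. ⟨S=[-1]; E=∅; C=∅; D=∅⟩
→ final value -1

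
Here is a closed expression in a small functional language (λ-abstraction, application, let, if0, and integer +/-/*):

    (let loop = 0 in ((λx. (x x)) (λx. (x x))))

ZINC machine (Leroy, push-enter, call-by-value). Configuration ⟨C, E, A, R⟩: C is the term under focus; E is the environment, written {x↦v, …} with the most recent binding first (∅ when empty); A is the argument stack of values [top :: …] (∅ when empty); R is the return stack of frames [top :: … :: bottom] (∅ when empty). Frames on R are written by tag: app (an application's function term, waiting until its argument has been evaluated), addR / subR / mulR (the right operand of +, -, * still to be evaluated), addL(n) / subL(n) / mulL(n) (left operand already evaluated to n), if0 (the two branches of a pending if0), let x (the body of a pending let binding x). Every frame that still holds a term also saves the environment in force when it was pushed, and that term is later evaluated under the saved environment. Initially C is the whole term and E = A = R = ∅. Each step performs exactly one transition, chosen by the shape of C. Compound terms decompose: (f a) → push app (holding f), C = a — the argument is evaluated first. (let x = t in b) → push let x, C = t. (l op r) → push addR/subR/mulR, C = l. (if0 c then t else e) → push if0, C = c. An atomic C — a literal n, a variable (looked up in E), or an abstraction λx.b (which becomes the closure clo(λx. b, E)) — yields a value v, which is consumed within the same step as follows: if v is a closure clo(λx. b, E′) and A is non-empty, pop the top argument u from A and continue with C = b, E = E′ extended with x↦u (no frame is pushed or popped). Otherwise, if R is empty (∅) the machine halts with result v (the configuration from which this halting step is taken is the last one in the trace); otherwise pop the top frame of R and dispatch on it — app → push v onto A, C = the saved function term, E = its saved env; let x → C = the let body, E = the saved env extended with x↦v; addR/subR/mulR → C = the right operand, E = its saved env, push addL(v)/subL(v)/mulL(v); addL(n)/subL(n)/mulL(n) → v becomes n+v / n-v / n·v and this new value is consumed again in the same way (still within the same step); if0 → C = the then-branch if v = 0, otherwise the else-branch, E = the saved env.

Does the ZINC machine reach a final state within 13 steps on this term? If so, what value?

Answer: DIVERGES (no final state within 13 steps)

Machine steps:
0. ⟨C=(let loop = 0 in ((λx. (x x)) (λx. (x x)))); E=∅; A=∅; R=∅⟩
1. ⟨C=0; E=∅; A=∅; R=[let loop]⟩
2. ⟨C=((λx. (x x)) (λx. (x x))); E={loop↦0}; A=∅; R=∅⟩
3. ⟨C=(λx. (x x)); E={loop↦0}; A=∅; R=[app]⟩
4. ⟨C=(λx. (x x)); E={loop↦0}; A=[clo(λx. (x x), {loop↦0})]; R=∅⟩
5. ⟨C=(x x); E={x↦clo(λx. (x x), {loop↦0}), loop↦0}; A=∅; R=∅⟩
6. ⟨C=x; E={x↦clo(λx. (x x), {loop↦0}), loop↦0}; A=∅; R=[app]⟩
7. ⟨C=x; E={x↦clo(λx. (x x), {loop↦0}), loop↦0}; A=[clo(λx. (x x), {loop↦0})]; R=∅⟩
… configuration repeats with period 3 (steps 5–7 recur indefinitely) …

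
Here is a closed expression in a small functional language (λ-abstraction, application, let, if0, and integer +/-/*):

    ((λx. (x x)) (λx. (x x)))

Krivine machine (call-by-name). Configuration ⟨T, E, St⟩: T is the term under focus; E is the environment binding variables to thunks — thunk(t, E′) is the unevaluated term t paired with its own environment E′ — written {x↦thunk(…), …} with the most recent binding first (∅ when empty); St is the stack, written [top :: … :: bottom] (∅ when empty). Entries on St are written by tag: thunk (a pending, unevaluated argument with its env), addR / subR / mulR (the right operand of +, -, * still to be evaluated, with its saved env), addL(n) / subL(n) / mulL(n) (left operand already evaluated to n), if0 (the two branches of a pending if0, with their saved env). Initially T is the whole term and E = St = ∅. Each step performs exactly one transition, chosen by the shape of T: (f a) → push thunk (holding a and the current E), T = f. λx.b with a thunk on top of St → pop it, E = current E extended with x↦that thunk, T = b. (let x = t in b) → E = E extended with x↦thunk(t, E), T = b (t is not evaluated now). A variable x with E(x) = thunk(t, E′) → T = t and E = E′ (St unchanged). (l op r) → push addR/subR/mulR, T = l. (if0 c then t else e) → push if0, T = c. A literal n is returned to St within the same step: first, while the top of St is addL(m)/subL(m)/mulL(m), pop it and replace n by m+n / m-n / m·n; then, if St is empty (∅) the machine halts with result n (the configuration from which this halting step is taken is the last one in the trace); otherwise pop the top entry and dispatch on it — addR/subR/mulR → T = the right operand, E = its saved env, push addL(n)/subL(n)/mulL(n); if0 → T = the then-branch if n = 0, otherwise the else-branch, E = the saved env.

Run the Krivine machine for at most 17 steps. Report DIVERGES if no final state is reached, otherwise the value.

Answer: DIVERGES (no final state within 17 steps)

Execution trace:
step 0: ⟨T=((λx. (x x)) (λx. (x x))); E=∅; St=∅⟩
step 1: ⟨T=(λx. (x x)); E=∅; St=[thunk]⟩
step 2: ⟨T=(x x); E={x↦thunk((λx. (x x)), ∅)}; St=∅⟩
step 3: ⟨T=x; E={x↦thunk((λx. (x x)), ∅)}; St=[thunk]⟩
step 4: ⟨T=(λx. (x x)); E=∅; St=[thunk]⟩
step 5: ⟨T=(x x); E={x↦thunk(x, {x↦thunk((λx. (x x)), ∅)})}; St=∅⟩
step 6: ⟨T=x; E={x↦thunk(x, {x↦thunk((λx. (x x)), ∅)})}; St=[thunk]⟩
step 7: ⟨T=x; E={x↦thunk((λx. (x x)), ∅)}; St=[thunk]⟩
step 8: ⟨T=(λx. (x x)); E=∅; St=[thunk]⟩
step 9: ⟨T=(x x); E={x↦thunk(x, {x↦thunk(x, {x↦thunk((λx. (x x)), ∅)})})}; St=∅⟩
step 10: ⟨T=x; E={x↦thunk(x, {x↦thunk(x, {x↦thunk((λx. (x x)), ∅)})})}; St=[thunk]⟩
step 11: ⟨T=x; E={x↦thunk(x, {x↦thunk((λx. (x x)), ∅)})}; St=[thunk]⟩
step 12: ⟨T=x; E={x↦thunk((λx. (x x)), ∅)}; St=[thunk]⟩
step 13: ⟨T=(λx. (x x)); E=∅; St=[thunk]⟩
step 14: ⟨T=(x x); E={x↦thunk(x, {x↦thunk(x, {x↦thunk(x, {x↦thunk((λx. (x x)), ∅)})})})}; St=∅⟩
step 15: ⟨T=x; E={x↦thunk(x, {x↦thunk(x, {x↦thunk(x, {x↦thunk((λx. (x x)), ∅)})})})}; St=[thunk]⟩
step 16: ⟨T=x; E={x↦thunk(x, {x↦thunk(x, {x↦thunk((λx. (x x)), ∅)})})}; St=[thunk]⟩
step 17: ⟨T=x; E={x↦thunk(x, {x↦thunk((λx. (x x)), ∅)})}; St=[thunk]⟩
→ 17 transitions taken and the configuration is still not final: no result within 17 steps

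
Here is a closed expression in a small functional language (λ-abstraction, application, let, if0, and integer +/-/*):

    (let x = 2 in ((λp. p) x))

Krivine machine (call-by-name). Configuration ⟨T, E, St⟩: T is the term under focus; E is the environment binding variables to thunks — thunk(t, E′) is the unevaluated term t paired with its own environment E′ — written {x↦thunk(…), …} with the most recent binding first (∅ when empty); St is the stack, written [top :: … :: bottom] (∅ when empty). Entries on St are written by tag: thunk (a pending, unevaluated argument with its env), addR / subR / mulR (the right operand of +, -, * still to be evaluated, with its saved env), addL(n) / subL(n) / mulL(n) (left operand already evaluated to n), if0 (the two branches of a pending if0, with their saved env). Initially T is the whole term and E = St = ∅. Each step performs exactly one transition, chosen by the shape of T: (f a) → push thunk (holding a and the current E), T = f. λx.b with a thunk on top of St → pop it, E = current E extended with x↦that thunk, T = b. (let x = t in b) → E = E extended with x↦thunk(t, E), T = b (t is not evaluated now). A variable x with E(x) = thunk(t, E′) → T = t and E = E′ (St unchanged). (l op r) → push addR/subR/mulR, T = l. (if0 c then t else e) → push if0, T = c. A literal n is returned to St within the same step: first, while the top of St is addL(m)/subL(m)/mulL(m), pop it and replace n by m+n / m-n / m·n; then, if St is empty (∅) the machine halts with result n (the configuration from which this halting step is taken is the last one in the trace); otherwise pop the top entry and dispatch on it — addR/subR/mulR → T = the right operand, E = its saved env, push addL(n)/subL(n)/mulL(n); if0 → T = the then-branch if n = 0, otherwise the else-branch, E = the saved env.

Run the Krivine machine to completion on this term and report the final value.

step 0: ⟨T=(let x = 2 in ((λp. p) x)); E=∅; St=∅⟩
step 1: ⟨T=((λp. p) x); E={x↦thunk(2, ∅)}; St=∅⟩
step 2: ⟨T=(λp. p); E={x↦thunk(2, ∅)}; St=[thunk]⟩
step 3: ⟨T=p; E={p↦thunk(x, {x↦thunk(2, ∅)}), x↦thunk(2, ∅)}; St=∅⟩
step 4: ⟨T=x; E={x↦thunk(2, ∅)}; St=∅⟩
step 5: ⟨T=2; E=∅; St=∅⟩
→ final value 2

Answer: 2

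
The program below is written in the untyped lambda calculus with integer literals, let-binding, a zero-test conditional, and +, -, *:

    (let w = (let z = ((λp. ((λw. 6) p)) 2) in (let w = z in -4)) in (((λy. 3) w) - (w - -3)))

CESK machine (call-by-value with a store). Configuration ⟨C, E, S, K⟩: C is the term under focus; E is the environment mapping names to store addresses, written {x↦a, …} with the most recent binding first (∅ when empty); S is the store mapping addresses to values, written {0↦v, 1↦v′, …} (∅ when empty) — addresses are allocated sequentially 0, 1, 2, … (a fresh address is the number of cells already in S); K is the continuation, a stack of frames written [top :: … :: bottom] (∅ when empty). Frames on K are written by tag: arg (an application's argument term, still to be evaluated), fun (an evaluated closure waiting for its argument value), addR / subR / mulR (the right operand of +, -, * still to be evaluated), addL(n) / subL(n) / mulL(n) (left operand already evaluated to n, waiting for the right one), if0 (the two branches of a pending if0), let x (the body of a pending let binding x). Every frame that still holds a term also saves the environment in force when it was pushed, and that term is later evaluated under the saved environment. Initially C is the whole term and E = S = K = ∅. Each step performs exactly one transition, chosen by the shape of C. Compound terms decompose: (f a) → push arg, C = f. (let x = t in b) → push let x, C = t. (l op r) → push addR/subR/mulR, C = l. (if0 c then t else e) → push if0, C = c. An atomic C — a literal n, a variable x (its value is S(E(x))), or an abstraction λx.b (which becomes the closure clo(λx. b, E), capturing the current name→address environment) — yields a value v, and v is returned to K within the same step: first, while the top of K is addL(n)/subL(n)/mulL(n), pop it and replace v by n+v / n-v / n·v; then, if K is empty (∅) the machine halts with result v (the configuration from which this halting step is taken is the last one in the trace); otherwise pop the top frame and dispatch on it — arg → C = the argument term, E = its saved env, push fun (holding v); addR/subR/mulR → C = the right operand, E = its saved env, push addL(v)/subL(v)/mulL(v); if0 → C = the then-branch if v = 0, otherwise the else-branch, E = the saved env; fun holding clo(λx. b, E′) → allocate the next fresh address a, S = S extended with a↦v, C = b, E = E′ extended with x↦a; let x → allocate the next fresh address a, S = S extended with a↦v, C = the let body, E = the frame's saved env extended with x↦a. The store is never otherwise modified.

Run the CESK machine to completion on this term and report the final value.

[0] <C=(let w = (let z = ((λp. ((λw. 6) p)) 2) in (let w = z in -4)) in (((λy. 3) w) - (w - -3))), E=∅, S=∅, K=∅>
[1] <C=(let z = ((λp. ((λw. 6) p)) 2) in (let w = z in -4)), E=∅, S=∅, K=[let w]>
[2] <C=((λp. ((λw. 6) p)) 2), E=∅, S=∅, K=[let z :: let w]>
[3] <C=(λp. ((λw. 6) p)), E=∅, S=∅, K=[arg :: let z :: let w]>
[4] <C=2, E=∅, S=∅, K=[fun :: let z :: let w]>
[5] <C=((λw. 6) p), E={p↦0}, S={0↦2}, K=[let z :: let w]>
[6] <C=(λw. 6), E={p↦0}, S={0↦2}, K=[arg :: let z :: let w]>
[7] <C=p, E={p↦0}, S={0↦2}, K=[fun :: let z :: let w]>
[8] <C=6, E={w↦1, p↦0}, S={0↦2, 1↦2}, K=[let z :: let w]>
[9] <C=(let w = z in -4), E={z↦2}, S={0↦2, 1↦2, 2↦6}, K=[let w]>
[10] <C=z, E={z↦2}, S={0↦2, 1↦2, 2↦6}, K=[let w :: let w]>
[11] <C=-4, E={w↦3, z↦2}, S={0↦2, 1↦2, 2↦6, 3↦6}, K=[let w]>
[12] <C=(((λy. 3) w) - (w - -3)), E={w↦4}, S={0↦2, 1↦2, 2↦6, 3↦6, 4↦-4}, K=∅>
[13] <C=((λy. 3) w), E={w↦4}, S={0↦2, 1↦2, 2↦6, 3↦6, 4↦-4}, K=[subR]>
[14] <C=(λy. 3), E={w↦4}, S={0↦2, 1↦2, 2↦6, 3↦6, 4↦-4}, K=[arg :: subR]>
[15] <C=w, E={w↦4}, S={0↦2, 1↦2, 2↦6, 3↦6, 4↦-4}, K=[fun :: subR]>
[16] <C=3, E={y↦5, w↦4}, S={0↦2, 1↦2, 2↦6, 3↦6, 4↦-4, 5↦-4}, K=[subR]>
[17] <C=(w - -3), E={w↦4}, S={0↦2, 1↦2, 2↦6, 3↦6, 4↦-4, 5↦-4}, K=[subL(3)]>
[18] <C=w, E={w↦4}, S={0↦2, 1↦2, 2↦6, 3↦6, 4↦-4, 5↦-4}, K=[subR :: subL(3)]>
[19] <C=-3, E={w↦4}, S={0↦2, 1↦2, 2↦6, 3↦6, 4↦-4, 5↦-4}, K=[subL(-4) :: subL(3)]>
→ final value 4

Answer: 4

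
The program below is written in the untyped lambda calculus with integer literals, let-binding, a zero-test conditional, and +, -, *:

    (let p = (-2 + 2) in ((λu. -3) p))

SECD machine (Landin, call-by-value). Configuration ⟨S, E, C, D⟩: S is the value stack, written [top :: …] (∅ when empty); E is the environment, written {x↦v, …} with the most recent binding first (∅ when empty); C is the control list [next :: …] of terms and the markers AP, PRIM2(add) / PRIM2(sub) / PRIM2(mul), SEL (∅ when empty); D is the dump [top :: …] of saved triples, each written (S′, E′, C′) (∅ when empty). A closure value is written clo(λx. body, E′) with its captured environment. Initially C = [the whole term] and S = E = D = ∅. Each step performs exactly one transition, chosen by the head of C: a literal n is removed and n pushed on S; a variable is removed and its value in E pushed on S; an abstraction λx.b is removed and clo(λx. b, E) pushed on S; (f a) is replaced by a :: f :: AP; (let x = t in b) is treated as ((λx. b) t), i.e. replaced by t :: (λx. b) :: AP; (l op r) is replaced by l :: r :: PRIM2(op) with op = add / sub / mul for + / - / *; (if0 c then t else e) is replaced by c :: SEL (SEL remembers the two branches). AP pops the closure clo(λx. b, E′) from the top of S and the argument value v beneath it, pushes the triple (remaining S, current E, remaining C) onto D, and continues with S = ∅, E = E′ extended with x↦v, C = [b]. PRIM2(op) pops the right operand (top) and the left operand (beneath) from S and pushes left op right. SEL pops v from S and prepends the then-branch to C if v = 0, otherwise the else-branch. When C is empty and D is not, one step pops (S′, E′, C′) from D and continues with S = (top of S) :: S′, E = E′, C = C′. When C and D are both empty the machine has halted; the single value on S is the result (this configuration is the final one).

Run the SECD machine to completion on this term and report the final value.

Answer: -3

Derivation:
t=0: <S=∅, E=∅, C=[(let p = (-2 + 2) in ((λu. -3) p))], D=∅>
t=1: <S=∅, E=∅, C=[(-2 + 2) :: (λp. ((λu. -3) p)) :: AP], D=∅>
t=2: <S=∅, E=∅, C=[-2 :: 2 :: PRIM2(add) :: (λp. ((λu. -3) p)) :: AP], D=∅>
t=3: <S=[-2], E=∅, C=[2 :: PRIM2(add) :: (λp. ((λu. -3) p)) :: AP], D=∅>
t=4: <S=[2 :: -2], E=∅, C=[PRIM2(add) :: (λp. ((λu. -3) p)) :: AP], D=∅>
t=5: <S=[0], E=∅, C=[(λp. ((λu. -3) p)) :: AP], D=∅>
t=6: <S=[clo(λp. ((λu. -3) p), ∅) :: 0], E=∅, C=[AP], D=∅>
t=7: <S=∅, E={p↦0}, C=[((λu. -3) p)], D=[(∅, ∅, ∅)]>
t=8: <S=∅, E={p↦0}, C=[p :: (λu. -3) :: AP], D=[(∅, ∅, ∅)]>
t=9: <S=[0], E={p↦0}, C=[(λu. -3) :: AP], D=[(∅, ∅, ∅)]>
t=10: <S=[clo(λu. -3, {p↦0}) :: 0], E={p↦0}, C=[AP], D=[(∅, ∅, ∅)]>
t=11: <S=∅, E={u↦0, p↦0}, C=[-3], D=[(∅, {p↦0}, ∅) :: (∅, ∅, ∅)]>
t=12: <S=[-3], E={u↦0, p↦0}, C=∅, D=[(∅, {p↦0}, ∅) :: (∅, ∅, ∅)]>
t=13: <S=[-3], E={p↦0}, C=∅, D=[(∅, ∅, ∅)]>
t=14: <S=[-3], E=∅, C=∅, D=∅>
→ final value -3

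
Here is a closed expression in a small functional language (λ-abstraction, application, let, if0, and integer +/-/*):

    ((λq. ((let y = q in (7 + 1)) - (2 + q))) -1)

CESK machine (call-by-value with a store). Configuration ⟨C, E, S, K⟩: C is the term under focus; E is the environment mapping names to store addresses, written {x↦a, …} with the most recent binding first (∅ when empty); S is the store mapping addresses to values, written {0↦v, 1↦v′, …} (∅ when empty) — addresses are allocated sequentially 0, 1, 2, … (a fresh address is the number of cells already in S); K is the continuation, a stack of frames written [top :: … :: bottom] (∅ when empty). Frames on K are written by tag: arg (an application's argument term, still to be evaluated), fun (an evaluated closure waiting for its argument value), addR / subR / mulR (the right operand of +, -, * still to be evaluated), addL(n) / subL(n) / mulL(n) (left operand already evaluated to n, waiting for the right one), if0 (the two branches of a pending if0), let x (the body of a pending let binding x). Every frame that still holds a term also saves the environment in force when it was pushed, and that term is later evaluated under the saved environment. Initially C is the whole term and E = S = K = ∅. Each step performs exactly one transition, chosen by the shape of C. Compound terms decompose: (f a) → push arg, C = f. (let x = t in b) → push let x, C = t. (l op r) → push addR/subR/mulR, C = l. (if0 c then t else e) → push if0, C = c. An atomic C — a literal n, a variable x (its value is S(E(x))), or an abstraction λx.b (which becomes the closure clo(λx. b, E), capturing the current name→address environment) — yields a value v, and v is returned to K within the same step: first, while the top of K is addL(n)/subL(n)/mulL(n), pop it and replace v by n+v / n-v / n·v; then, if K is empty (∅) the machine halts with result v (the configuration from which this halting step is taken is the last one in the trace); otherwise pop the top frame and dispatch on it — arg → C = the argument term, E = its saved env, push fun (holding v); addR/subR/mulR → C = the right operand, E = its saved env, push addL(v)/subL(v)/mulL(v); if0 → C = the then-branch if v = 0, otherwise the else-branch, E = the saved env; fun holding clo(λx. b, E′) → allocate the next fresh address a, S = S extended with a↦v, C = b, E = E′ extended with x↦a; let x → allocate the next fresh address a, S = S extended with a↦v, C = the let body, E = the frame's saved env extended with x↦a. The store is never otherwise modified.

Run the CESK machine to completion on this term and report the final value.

[0] [C=((λq. ((let y = q in (7 + 1)) - (2 + q))) -1) | E=∅ | S=∅ | K=∅]
[1] [C=(λq. ((let y = q in (7 + 1)) - (2 + q))) | E=∅ | S=∅ | K=[arg]]
[2] [C=-1 | E=∅ | S=∅ | K=[fun]]
[3] [C=((let y = q in (7 + 1)) - (2 + q)) | E={q↦0} | S={0↦-1} | K=∅]
[4] [C=(let y = q in (7 + 1)) | E={q↦0} | S={0↦-1} | K=[subR]]
[5] [C=q | E={q↦0} | S={0↦-1} | K=[let y :: subR]]
[6] [C=(7 + 1) | E={y↦1, q↦0} | S={0↦-1, 1↦-1} | K=[subR]]
[7] [C=7 | E={y↦1, q↦0} | S={0↦-1, 1↦-1} | K=[addR :: subR]]
[8] [C=1 | E={y↦1, q↦0} | S={0↦-1, 1↦-1} | K=[addL(7) :: subR]]
[9] [C=(2 + q) | E={q↦0} | S={0↦-1, 1↦-1} | K=[subL(8)]]
[10] [C=2 | E={q↦0} | S={0↦-1, 1↦-1} | K=[addR :: subL(8)]]
[11] [C=q | E={q↦0} | S={0↦-1, 1↦-1} | K=[addL(2) :: subL(8)]]
→ final value 7

Answer: 7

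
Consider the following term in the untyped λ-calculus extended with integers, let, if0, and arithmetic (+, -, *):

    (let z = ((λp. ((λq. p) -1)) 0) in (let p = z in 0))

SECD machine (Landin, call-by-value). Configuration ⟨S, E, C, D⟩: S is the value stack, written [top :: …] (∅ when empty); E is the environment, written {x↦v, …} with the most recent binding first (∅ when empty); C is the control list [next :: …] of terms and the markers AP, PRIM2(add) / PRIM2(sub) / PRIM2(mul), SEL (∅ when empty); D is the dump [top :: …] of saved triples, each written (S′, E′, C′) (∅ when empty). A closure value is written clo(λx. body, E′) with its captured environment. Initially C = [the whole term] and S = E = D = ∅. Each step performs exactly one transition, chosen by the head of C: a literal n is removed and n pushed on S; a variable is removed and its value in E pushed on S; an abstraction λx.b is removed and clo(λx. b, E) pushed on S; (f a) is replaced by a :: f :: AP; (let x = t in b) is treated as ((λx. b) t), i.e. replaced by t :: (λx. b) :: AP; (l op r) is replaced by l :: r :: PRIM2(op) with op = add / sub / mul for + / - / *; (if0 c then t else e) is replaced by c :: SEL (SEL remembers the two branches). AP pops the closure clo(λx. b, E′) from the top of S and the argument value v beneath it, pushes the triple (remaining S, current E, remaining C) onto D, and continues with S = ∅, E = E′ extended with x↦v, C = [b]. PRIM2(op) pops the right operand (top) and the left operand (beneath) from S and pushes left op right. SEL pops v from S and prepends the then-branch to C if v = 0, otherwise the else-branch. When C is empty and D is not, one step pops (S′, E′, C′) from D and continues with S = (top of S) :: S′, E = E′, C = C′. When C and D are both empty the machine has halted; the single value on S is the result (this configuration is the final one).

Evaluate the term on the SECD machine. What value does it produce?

0. [S=∅ | E=∅ | C=[(let z = ((λp. ((λq. p) -1)) 0) in (let p = z in 0))] | D=∅]
1. [S=∅ | E=∅ | C=[((λp. ((λq. p) -1)) 0) :: (λz. (let p = z in 0)) :: AP] | D=∅]
2. [S=∅ | E=∅ | C=[0 :: (λp. ((λq. p) -1)) :: AP :: (λz. (let p = z in 0)) :: AP] | D=∅]
3. [S=[0] | E=∅ | C=[(λp. ((λq. p) -1)) :: AP :: (λz. (let p = z in 0)) :: AP] | D=∅]
4. [S=[clo(λp. ((λq. p) -1), ∅) :: 0] | E=∅ | C=[AP :: (λz. (let p = z in 0)) :: AP] | D=∅]
5. [S=∅ | E={p↦0} | C=[((λq. p) -1)] | D=[(∅, ∅, [(λz. (let p = z in 0)) :: AP])]]
6. [S=∅ | E={p↦0} | C=[-1 :: (λq. p) :: AP] | D=[(∅, ∅, [(λz. (let p = z in 0)) :: AP])]]
7. [S=[-1] | E={p↦0} | C=[(λq. p) :: AP] | D=[(∅, ∅, [(λz. (let p = z in 0)) :: AP])]]
8. [S=[clo(λq. p, {p↦0}) :: -1] | E={p↦0} | C=[AP] | D=[(∅, ∅, [(λz. (let p = z in 0)) :: AP])]]
9. [S=∅ | E={q↦-1, p↦0} | C=[p] | D=[(∅, {p↦0}, ∅) :: (∅, ∅, [(λz. (let p = z in 0)) :: AP])]]
10. [S=[0] | E={q↦-1, p↦0} | C=∅ | D=[(∅, {p↦0}, ∅) :: (∅, ∅, [(λz. (let p = z in 0)) :: AP])]]
11. [S=[0] | E={p↦0} | C=∅ | D=[(∅, ∅, [(λz. (let p = z in 0)) :: AP])]]
12. [S=[0] | E=∅ | C=[(λz. (let p = z in 0)) :: AP] | D=∅]
13. [S=[clo(λz. (let p = z in 0), ∅) :: 0] | E=∅ | C=[AP] | D=∅]
14. [S=∅ | E={z↦0} | C=[(let p = z in 0)] | D=[(∅, ∅, ∅)]]
15. [S=∅ | E={z↦0} | C=[z :: (λp. 0) :: AP] | D=[(∅, ∅, ∅)]]
16. [S=[0] | E={z↦0} | C=[(λp. 0) :: AP] | D=[(∅, ∅, ∅)]]
17. [S=[clo(λp. 0, {z↦0}) :: 0] | E={z↦0} | C=[AP] | D=[(∅, ∅, ∅)]]
18. [S=∅ | E={p↦0, z↦0} | C=[0] | D=[(∅, {z↦0}, ∅) :: (∅, ∅, ∅)]]
19. [S=[0] | E={p↦0, z↦0} | C=∅ | D=[(∅, {z↦0}, ∅) :: (∅, ∅, ∅)]]
20. [S=[0] | E={z↦0} | C=∅ | D=[(∅, ∅, ∅)]]
21. [S=[0] | E=∅ | C=∅ | D=∅]
→ final value 0

Answer: 0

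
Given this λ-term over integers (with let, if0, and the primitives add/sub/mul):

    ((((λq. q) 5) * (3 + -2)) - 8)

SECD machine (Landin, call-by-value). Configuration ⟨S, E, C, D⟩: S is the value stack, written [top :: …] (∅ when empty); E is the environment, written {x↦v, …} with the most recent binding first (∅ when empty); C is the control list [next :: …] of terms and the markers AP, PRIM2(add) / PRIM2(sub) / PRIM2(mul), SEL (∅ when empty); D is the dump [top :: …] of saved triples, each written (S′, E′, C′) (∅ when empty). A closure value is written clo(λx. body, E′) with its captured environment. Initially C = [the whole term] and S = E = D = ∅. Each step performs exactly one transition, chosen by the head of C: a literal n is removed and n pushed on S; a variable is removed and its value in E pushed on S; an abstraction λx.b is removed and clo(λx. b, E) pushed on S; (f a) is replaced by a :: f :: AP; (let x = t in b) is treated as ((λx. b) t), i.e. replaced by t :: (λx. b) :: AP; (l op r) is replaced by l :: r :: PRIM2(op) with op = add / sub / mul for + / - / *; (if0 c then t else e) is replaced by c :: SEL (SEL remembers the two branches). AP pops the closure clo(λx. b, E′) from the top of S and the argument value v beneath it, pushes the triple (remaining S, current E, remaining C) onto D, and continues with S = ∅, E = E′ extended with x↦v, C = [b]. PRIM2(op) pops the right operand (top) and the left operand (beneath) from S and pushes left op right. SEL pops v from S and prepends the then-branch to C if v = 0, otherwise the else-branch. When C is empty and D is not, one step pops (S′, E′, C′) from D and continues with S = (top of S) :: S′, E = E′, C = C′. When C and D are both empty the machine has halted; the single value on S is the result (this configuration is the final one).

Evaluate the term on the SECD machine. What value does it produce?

step 0: ⟨S=∅; E=∅; C=[((((λq. q) 5) * (3 + -2)) - 8)]; D=∅⟩
step 1: ⟨S=∅; E=∅; C=[(((λq. q) 5) * (3 + -2)) :: 8 :: PRIM2(sub)]; D=∅⟩
step 2: ⟨S=∅; E=∅; C=[((λq. q) 5) :: (3 + -2) :: PRIM2(mul) :: 8 :: PRIM2(sub)]; D=∅⟩
step 3: ⟨S=∅; E=∅; C=[5 :: (λq. q) :: AP :: (3 + -2) :: PRIM2(mul) :: 8 :: PRIM2(sub)]; D=∅⟩
step 4: ⟨S=[5]; E=∅; C=[(λq. q) :: AP :: (3 + -2) :: PRIM2(mul) :: 8 :: PRIM2(sub)]; D=∅⟩
step 5: ⟨S=[clo(λq. q, ∅) :: 5]; E=∅; C=[AP :: (3 + -2) :: PRIM2(mul) :: 8 :: PRIM2(sub)]; D=∅⟩
step 6: ⟨S=∅; E={q↦5}; C=[q]; D=[(∅, ∅, [(3 + -2) :: PRIM2(mul) :: 8 :: PRIM2(sub)])]⟩
step 7: ⟨S=[5]; E={q↦5}; C=∅; D=[(∅, ∅, [(3 + -2) :: PRIM2(mul) :: 8 :: PRIM2(sub)])]⟩
step 8: ⟨S=[5]; E=∅; C=[(3 + -2) :: PRIM2(mul) :: 8 :: PRIM2(sub)]; D=∅⟩
step 9: ⟨S=[5]; E=∅; C=[3 :: -2 :: PRIM2(add) :: PRIM2(mul) :: 8 :: PRIM2(sub)]; D=∅⟩
step 10: ⟨S=[3 :: 5]; E=∅; C=[-2 :: PRIM2(add) :: PRIM2(mul) :: 8 :: PRIM2(sub)]; D=∅⟩
step 11: ⟨S=[-2 :: 3 :: 5]; E=∅; C=[PRIM2(add) :: PRIM2(mul) :: 8 :: PRIM2(sub)]; D=∅⟩
step 12: ⟨S=[1 :: 5]; E=∅; C=[PRIM2(mul) :: 8 :: PRIM2(sub)]; D=∅⟩
step 13: ⟨S=[5]; E=∅; C=[8 :: PRIM2(sub)]; D=∅⟩
step 14: ⟨S=[8 :: 5]; E=∅; C=[PRIM2(sub)]; D=∅⟩
step 15: ⟨S=[-3]; E=∅; C=∅; D=∅⟩
→ final value -3

Answer: -3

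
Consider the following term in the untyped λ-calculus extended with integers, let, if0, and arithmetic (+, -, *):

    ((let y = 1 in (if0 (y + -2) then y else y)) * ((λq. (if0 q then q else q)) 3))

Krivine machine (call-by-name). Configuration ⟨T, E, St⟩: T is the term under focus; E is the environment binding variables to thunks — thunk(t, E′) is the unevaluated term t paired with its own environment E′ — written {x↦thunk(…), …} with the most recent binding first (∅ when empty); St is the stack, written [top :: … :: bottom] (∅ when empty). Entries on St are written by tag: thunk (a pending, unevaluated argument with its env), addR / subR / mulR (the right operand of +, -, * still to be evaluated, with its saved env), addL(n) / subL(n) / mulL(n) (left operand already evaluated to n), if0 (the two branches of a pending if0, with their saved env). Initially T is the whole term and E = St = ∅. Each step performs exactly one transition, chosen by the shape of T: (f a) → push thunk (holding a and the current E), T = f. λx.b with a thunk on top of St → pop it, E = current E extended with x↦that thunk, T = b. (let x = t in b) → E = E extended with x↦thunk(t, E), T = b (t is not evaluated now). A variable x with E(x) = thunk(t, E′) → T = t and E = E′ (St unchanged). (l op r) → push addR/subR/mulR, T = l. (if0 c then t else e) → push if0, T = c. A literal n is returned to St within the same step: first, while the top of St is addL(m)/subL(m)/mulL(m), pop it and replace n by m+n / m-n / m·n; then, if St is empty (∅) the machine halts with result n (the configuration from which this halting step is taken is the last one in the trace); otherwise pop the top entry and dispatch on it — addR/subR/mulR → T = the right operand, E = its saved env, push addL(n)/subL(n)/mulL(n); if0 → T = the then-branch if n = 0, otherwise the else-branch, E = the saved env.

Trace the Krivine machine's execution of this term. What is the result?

Answer: 3

Derivation:
t=0: <T=((let y = 1 in (if0 (y + -2) then y else y)) * ((λq. (if0 q then q else q)) 3)), E=∅, St=∅>
t=1: <T=(let y = 1 in (if0 (y + -2) then y else y)), E=∅, St=[mulR]>
t=2: <T=(if0 (y + -2) then y else y), E={y↦thunk(1, ∅)}, St=[mulR]>
t=3: <T=(y + -2), E={y↦thunk(1, ∅)}, St=[if0 :: mulR]>
t=4: <T=y, E={y↦thunk(1, ∅)}, St=[addR :: if0 :: mulR]>
t=5: <T=1, E=∅, St=[addR :: if0 :: mulR]>
t=6: <T=-2, E={y↦thunk(1, ∅)}, St=[addL(1) :: if0 :: mulR]>
t=7: <T=y, E={y↦thunk(1, ∅)}, St=[mulR]>
t=8: <T=1, E=∅, St=[mulR]>
t=9: <T=((λq. (if0 q then q else q)) 3), E=∅, St=[mulL(1)]>
t=10: <T=(λq. (if0 q then q else q)), E=∅, St=[thunk :: mulL(1)]>
t=11: <T=(if0 q then q else q), E={q↦thunk(3, ∅)}, St=[mulL(1)]>
t=12: <T=q, E={q↦thunk(3, ∅)}, St=[if0 :: mulL(1)]>
t=13: <T=3, E=∅, St=[if0 :: mulL(1)]>
t=14: <T=q, E={q↦thunk(3, ∅)}, St=[mulL(1)]>
t=15: <T=3, E=∅, St=[mulL(1)]>
→ final value 3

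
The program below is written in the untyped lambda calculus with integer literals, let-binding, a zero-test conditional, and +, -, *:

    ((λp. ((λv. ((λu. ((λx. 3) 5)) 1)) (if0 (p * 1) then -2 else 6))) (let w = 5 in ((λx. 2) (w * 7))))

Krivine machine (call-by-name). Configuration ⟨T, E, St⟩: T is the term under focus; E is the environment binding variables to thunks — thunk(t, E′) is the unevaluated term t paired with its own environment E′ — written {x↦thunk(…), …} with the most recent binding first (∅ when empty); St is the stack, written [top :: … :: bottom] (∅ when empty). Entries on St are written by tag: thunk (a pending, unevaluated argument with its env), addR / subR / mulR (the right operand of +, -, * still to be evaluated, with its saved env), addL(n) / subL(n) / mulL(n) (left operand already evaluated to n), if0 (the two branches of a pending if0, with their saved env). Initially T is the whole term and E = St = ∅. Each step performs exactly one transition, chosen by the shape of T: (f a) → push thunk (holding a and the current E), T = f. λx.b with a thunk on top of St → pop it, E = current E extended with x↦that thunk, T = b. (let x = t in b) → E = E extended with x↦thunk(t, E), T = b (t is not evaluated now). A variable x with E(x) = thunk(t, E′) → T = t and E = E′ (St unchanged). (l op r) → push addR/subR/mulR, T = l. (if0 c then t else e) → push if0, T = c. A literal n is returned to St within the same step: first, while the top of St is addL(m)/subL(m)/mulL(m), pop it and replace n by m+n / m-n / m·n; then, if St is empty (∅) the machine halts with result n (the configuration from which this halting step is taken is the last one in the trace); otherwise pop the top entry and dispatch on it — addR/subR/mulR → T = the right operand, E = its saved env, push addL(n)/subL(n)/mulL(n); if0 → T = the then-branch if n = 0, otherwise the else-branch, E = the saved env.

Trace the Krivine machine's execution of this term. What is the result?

0. ⟨T=((λp. ((λv. ((λu. ((λx. 3) 5)) 1)) (if0 (p * 1) then -2 else 6))) (let w = 5 in ((λx. 2) (w * 7)))); E=∅; St=∅⟩
1. ⟨T=(λp. ((λv. ((λu. ((λx. 3) 5)) 1)) (if0 (p * 1) then -2 else 6))); E=∅; St=[thunk]⟩
2. ⟨T=((λv. ((λu. ((λx. 3) 5)) 1)) (if0 (p * 1) then -2 else 6)); E={p↦thunk((let w = 5 in ((λx. 2) (w * 7))), ∅)}; St=∅⟩
3. ⟨T=(λv. ((λu. ((λx. 3) 5)) 1)); E={p↦thunk((let w = 5 in ((λx. 2) (w * 7))), ∅)}; St=[thunk]⟩
4. ⟨T=((λu. ((λx. 3) 5)) 1); E={v↦thunk((if0 (p * 1) then -2 else 6), {p↦thunk((let w = 5 in ((λx. 2) (w * 7))), ∅)}), p↦thunk((let w = 5 in ((λx. 2) (w * 7))), ∅)}; St=∅⟩
5. ⟨T=(λu. ((λx. 3) 5)); E={v↦thunk((if0 (p * 1) then -2 else 6), {p↦thunk((let w = 5 in ((λx. 2) (w * 7))), ∅)}), p↦thunk((let w = 5 in ((λx. 2) (w * 7))), ∅)}; St=[thunk]⟩
6. ⟨T=((λx. 3) 5); E={u↦thunk(1, {v↦thunk((if0 (p * 1) then -2 else 6), {p↦thunk((let w = 5 in ((λx. 2) (w * 7))), ∅)}), p↦thunk((let w = 5 in ((λx. 2) (w * 7))), ∅)}), v↦thunk((if0 (p * 1) then -2 else 6), {p↦thunk((let w = 5 in ((λx. 2) (w * 7))), ∅)}), p↦thunk((let w = 5 in ((λx. 2) (w * 7))), ∅)}; St=∅⟩
7. ⟨T=(λx. 3); E={u↦thunk(1, {v↦thunk((if0 (p * 1) then -2 else 6), {p↦thunk((let w = 5 in ((λx. 2) (w * 7))), ∅)}), p↦thunk((let w = 5 in ((λx. 2) (w * 7))), ∅)}), v↦thunk((if0 (p * 1) then -2 else 6), {p↦thunk((let w = 5 in ((λx. 2) (w * 7))), ∅)}), p↦thunk((let w = 5 in ((λx. 2) (w * 7))), ∅)}; St=[thunk]⟩
8. ⟨T=3; E={x↦thunk(5, {u↦thunk(1, {v↦thunk((if0 (p * 1) then -2 else 6), {p↦thunk((let w = 5 in ((λx. 2) (w * 7))), ∅)}), p↦thunk((let w = 5 in ((λx. 2) (w * 7))), ∅)}), v↦thunk((if0 (p * 1) then -2 else 6), {p↦thunk((let w = 5 in ((λx. 2) (w * 7))), ∅)}), p↦thunk((let w = 5 in ((λx. 2) (w * 7))), ∅)}), u↦thunk(1, {v↦thunk((if0 (p * 1) then -2 else 6), {p↦thunk((let w = 5 in ((λx. 2) (w * 7))), ∅)}), p↦thunk((let w = 5 in ((λx. 2) (w * 7))), ∅)}), v↦thunk((if0 (p * 1) then -2 else 6), {p↦thunk((let w = 5 in ((λx. 2) (w * 7))), ∅)}), p↦thunk((let w = 5 in ((λx. 2) (w * 7))), ∅)}; St=∅⟩
→ final value 3

Answer: 3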